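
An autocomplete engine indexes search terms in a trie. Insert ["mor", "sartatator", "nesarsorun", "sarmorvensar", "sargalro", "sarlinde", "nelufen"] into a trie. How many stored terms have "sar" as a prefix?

4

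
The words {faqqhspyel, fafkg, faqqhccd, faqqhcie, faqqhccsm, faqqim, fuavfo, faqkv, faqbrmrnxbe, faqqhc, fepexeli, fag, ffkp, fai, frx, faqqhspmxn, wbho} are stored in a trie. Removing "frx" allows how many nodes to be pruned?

2

Walk "frx" from the leaf back toward the root, removing each node that no remaining word uses.
The suffix "rx" (2 nodes) is used only by "frx"; the node for "f" still has the child "a", so pruning stops there.
Nodes removed: 2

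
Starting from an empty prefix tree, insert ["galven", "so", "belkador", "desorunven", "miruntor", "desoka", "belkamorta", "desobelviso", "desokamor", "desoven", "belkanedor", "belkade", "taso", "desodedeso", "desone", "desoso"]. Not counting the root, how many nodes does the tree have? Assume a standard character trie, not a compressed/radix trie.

For each word, the new-node count is its length minus the longest prefix already in the trie:
  "galven" → 6 new (g, a, l, v, e, n)
  "so" → 2 new (s, o)
  "belkador" → 8 new (b, e, l, k, a, d, o, r)
  "desorunven" → 10 new (d, e, s, o, r, u, n, v, e, n)
  "miruntor" → 8 new (m, i, r, u, n, t, o, r)
  "desoka" → prefix "deso" already present; 2 new (k, a)
  "belkamorta" → prefix "belka" already present; 5 new (m, o, r, t, a)
  "desobelviso" → prefix "deso" already present; 7 new (b, e, l, v, i, s, o)
  "desokamor" → prefix "desoka" already present; 3 new (m, o, r)
  "desoven" → prefix "deso" already present; 3 new (v, e, n)
  "belkanedor" → prefix "belka" already present; 5 new (n, e, d, o, r)
  "belkade" → prefix "belkad" already present; 1 new (e)
  "taso" → 4 new (t, a, s, o)
  "desodedeso" → prefix "deso" already present; 6 new (d, e, d, e, s, o)
  "desone" → prefix "deso" already present; 2 new (n, e)
  "desoso" → prefix "deso" already present; 2 new (s, o)
Total nodes = 6 + 2 + 8 + 10 + 8 + 2 + 5 + 7 + 3 + 3 + 5 + 1 + 4 + 6 + 2 + 2 = 74

74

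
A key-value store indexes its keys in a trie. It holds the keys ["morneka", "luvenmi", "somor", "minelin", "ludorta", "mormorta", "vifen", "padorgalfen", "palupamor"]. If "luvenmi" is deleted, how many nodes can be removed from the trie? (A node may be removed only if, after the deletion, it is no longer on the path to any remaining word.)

Walk "luvenmi" from the leaf back toward the root, removing each node that no remaining word uses.
The suffix "venmi" (5 nodes) is used only by "luvenmi"; the node for "lu" still has the child "d", so pruning stops there.
Nodes removed: 5

5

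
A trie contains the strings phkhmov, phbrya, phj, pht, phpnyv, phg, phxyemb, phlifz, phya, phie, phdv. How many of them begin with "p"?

11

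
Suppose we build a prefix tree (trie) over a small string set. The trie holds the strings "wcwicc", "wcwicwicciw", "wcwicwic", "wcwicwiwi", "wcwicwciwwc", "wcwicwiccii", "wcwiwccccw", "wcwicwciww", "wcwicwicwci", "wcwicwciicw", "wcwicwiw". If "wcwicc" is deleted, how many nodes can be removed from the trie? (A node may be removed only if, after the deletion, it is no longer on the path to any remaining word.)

1

After clearing the end-marker at "wcwicc", prune upward until reaching a node still needed by another word.
The suffix "c" (1 node) is used only by "wcwicc"; the node for "wcwic" still has the child "w", so pruning stops there.
Nodes removed: 1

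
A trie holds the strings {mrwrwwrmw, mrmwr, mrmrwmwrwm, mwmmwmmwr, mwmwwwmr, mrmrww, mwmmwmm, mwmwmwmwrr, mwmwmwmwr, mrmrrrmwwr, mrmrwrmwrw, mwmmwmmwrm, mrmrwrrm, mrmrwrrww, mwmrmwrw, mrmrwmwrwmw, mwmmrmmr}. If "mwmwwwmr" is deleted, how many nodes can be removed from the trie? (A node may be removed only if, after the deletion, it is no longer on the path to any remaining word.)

4

After clearing the end-marker at "mwmwwwmr", prune upward until reaching a node still needed by another word.
The suffix "wwmr" (4 nodes) is used only by "mwmwwwmr"; the node for "mwmw" still has the child "m", so pruning stops there.
Nodes removed: 4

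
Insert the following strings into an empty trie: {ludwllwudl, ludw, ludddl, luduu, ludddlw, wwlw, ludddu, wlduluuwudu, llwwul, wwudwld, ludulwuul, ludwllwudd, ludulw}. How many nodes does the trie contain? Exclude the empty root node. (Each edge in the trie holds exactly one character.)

47

Count nodes per top-level branch (shared prefixes stored once):
  'l'-branch (llwwul, ludddl, ludddlw, ludddu, ludulw, ludulwuul, luduu, ludw, ludwllwudd, ludwllwudl): 28 nodes
  'w'-branch (wlduluuwudu, wwlw, wwudwld): 19 nodes
Sum: 47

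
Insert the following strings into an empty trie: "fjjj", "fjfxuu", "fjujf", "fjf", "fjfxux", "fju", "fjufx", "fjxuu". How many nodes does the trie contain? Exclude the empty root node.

17

Count nodes per top-level branch (shared prefixes stored once):
  'f'-branch (fjf, fjfxuu, fjfxux, fjjj, fju, fjufx, fjujf, fjxuu): 17 nodes
Sum: 17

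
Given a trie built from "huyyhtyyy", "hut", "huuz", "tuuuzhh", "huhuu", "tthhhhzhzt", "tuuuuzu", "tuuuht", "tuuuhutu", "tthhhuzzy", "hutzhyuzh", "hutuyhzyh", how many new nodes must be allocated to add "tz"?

Walking "tz" from the root, the first 1 characters ("t") follow existing edges; "z" is the first miss.
Each of the 1 remaining characters creates one node.

1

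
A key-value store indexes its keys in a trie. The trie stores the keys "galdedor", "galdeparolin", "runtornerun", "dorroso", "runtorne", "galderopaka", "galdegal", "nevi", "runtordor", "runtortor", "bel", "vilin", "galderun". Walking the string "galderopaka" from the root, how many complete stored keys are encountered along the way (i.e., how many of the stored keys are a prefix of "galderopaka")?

1

Traverse "galderopaka" character by character; count nodes along the way that are marked as word ends.
Prefixes of the query that are stored words: "galderopaka"
Count: 1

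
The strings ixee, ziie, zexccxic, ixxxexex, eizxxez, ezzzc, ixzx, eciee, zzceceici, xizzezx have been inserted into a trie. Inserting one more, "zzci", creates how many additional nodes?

Walking "zzci" from the root, the first 3 characters ("zzc") follow existing edges; "i" is the first miss.
New nodes needed: |"zzci"| − 3 = 4 − 3 = 1.

1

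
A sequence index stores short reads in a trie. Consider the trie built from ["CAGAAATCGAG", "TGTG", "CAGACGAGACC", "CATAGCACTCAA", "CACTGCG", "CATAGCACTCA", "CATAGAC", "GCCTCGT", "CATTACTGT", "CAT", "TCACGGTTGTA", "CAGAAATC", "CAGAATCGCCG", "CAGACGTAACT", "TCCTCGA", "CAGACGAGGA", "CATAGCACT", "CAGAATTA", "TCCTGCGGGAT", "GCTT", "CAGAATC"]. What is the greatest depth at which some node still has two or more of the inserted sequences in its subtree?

Look for the deepest trie node that still has at least two words in its subtree.
"CATAGCACTCA" and "CATAGCACTCAA" agree on "CATAGCACTCA" (11 characters) before diverging; nothing deeper is shared.
Longest shared-prefix length: 11

11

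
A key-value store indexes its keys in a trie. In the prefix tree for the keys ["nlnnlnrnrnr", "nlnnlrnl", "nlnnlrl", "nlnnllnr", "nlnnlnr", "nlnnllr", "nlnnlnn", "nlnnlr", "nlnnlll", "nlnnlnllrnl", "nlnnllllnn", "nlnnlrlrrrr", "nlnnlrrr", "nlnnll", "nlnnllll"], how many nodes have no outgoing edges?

9

A leaf is a node with no children — equivalently, the end of a word that is not a proper prefix of any other stored word.
Those words: "nlnnllllnn", "nlnnllnr", "nlnnllr", "nlnnlnllrnl", "nlnnlnn", "nlnnlnrnrnr", "nlnnlrlrrrr", "nlnnlrnl", "nlnnlrrr"
Leaf count: 9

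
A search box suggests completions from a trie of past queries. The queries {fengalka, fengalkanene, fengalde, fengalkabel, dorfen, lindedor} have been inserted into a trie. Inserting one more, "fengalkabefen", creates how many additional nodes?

3

The longest prefix of "fengalkabefen" already in the trie is "fengalkabe" (length 10).
Each of the 3 remaining characters creates one node.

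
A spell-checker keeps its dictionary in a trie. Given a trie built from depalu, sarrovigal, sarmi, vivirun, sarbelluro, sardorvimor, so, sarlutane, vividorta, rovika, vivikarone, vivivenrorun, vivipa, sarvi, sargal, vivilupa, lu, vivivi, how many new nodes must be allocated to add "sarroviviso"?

4

Walking "sarroviviso" from the root, the first 7 characters ("sarrovi") follow existing edges; "v" is the first miss.
New nodes needed: |"sarroviviso"| − 7 = 11 − 7 = 4.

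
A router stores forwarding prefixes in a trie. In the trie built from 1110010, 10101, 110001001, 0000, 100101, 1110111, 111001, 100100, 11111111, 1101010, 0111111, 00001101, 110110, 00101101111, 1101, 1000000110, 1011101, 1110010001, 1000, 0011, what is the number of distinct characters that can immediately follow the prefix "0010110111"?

1

Follow the path "0010110111" to its node, then look at its outgoing edges.
Characters that immediately follow "0010110111" among the stored strings: {1}.
That node has 1 child edge.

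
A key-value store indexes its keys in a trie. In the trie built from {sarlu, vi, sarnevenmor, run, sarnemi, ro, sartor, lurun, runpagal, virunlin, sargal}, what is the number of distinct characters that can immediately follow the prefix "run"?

1

Walk "run" from the root, arriving at one node.
Distinct next characters after "run": p.
That node has 1 child edge.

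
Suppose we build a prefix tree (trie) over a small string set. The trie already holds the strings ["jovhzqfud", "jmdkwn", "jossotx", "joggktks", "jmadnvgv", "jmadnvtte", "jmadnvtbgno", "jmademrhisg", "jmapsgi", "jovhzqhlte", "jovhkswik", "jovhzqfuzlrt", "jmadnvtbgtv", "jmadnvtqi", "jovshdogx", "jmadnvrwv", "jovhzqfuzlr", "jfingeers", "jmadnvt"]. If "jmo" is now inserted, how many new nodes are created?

1

Walking "jmo" from the root, the first 2 characters ("jm") follow existing edges; "o" is the first miss.
New nodes needed: |"jmo"| − 2 = 3 − 2 = 1.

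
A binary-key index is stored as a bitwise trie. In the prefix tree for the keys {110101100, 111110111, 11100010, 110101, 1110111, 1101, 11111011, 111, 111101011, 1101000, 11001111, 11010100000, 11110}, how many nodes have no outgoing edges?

A leaf is a node with no children — equivalently, the end of a word that is not a proper prefix of any other stored word.
Those words: "11001111", "1101000", "11010100000", "110101100", "11100010", "1110111", "111101011", "111110111"
Leaf count: 8

8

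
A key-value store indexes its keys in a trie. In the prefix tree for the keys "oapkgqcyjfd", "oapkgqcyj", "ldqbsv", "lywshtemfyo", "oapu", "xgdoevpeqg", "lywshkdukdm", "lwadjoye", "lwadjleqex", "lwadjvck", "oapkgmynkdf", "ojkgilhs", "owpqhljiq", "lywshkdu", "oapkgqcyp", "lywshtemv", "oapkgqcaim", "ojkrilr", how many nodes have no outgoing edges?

16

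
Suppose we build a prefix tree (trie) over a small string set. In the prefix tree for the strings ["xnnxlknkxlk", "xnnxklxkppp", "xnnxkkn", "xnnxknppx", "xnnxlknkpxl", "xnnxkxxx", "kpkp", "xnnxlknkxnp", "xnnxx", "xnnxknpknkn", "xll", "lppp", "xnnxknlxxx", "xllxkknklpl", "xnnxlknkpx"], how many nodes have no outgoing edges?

Leaves are exactly the stored words that no other stored word extends.
Those words: "kpkp", "lppp", "xllxkknklpl", "xnnxkkn", "xnnxklxkppp", "xnnxknlxxx", "xnnxknpknkn", "xnnxknppx", "xnnxkxxx", "xnnxlknkpxl", "xnnxlknkxlk", "xnnxlknkxnp", "xnnxx"
Leaf count: 13

13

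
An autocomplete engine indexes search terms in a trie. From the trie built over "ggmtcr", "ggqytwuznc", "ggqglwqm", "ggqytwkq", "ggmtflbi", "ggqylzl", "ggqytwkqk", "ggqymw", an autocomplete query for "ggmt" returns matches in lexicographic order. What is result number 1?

ggmtcr

Filter for "ggmt…" and sort: "ggmtcr", "ggmtflbi"
Position 1: ggmtcr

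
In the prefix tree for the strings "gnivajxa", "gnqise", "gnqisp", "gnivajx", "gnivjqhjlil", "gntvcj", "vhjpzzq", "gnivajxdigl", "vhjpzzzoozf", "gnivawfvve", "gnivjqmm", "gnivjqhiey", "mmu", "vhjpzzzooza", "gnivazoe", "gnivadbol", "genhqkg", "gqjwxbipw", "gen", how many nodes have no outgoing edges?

17

Leaves are exactly the stored words that no other stored word extends.
Those words: "genhqkg", "gnivadbol", "gnivajxa", "gnivajxdigl", "gnivawfvve", "gnivazoe", "gnivjqhiey", "gnivjqhjlil", "gnivjqmm", "gnqise", "gnqisp", "gntvcj", "gqjwxbipw", "mmu", "vhjpzzq", "vhjpzzzooza", "vhjpzzzoozf"
Leaf count: 17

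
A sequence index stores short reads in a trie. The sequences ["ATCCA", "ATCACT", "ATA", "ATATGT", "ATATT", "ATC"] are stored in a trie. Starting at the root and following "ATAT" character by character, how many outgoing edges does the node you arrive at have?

2

Walk "ATAT" from the root, arriving at one node.
Characters that immediately follow "ATAT" among the stored strings: {G, T}.
That node has 2 child edges.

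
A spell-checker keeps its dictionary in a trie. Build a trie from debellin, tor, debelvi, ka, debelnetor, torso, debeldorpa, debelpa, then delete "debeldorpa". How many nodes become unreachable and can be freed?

5

A node on "debeldorpa"'s path can go only if nothing else ends at it or branches off below it.
The suffix "dorpa" (5 nodes) is used only by "debeldorpa"; the node for "debel" still has the child "l", so pruning stops there.
Nodes removed: 5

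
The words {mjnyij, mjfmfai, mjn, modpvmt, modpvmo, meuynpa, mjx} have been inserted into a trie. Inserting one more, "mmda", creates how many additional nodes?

Walking "mmda" from the root, the first 1 characters ("m") follow existing edges; "m" is the first miss.
Each of the 3 remaining characters creates one node.

3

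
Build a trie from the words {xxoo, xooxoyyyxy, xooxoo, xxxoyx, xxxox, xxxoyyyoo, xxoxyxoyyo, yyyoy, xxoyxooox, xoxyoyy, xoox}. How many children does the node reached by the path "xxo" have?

3

Walk "xxo" from the root, arriving at one node.
Distinct next characters after "xxo": o, x, y.
That node has 3 child edges.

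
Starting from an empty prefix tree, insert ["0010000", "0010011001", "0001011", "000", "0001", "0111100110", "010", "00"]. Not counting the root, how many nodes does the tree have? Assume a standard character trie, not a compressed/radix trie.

27

Trace insertions, counting only characters that open a new branch:
  "0010000" → 7 new (0, 0, 1, 0, 0, 0, 0)
  "0010011001" → prefix "00100" already present; 5 new (1, 1, 0, 0, 1)
  "0001011" → prefix "00" already present; 5 new (0, 1, 0, 1, 1)
  "000" → prefix "000" already present; 0 new (none)
  "0001" → prefix "0001" already present; 0 new (none)
  "0111100110" → prefix "0" already present; 9 new (1, 1, 1, 1, 0, 0, 1, 1, 0)
  "010" → prefix "01" already present; 1 new (0)
  "00" → prefix "00" already present; 0 new (none)
Total nodes = 7 + 5 + 5 + 0 + 0 + 9 + 1 + 0 = 27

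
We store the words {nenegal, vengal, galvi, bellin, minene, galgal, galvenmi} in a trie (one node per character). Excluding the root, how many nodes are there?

Count nodes per top-level branch (shared prefixes stored once):
  'b'-branch (bellin): 6 nodes
  'g'-branch (galgal, galvenmi, galvi): 12 nodes
  'm'-branch (minene): 6 nodes
  'n'-branch (nenegal): 7 nodes
  'v'-branch (vengal): 6 nodes
Sum: 37

37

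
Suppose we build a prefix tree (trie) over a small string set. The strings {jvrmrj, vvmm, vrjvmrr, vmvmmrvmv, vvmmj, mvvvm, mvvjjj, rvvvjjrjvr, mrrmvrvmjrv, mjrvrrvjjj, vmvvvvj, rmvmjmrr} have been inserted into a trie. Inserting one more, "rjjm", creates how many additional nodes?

3

Walking "rjjm" from the root, the first 1 characters ("r") follow existing edges; "j" is the first miss.
New nodes needed: |"rjjm"| − 1 = 4 − 1 = 3.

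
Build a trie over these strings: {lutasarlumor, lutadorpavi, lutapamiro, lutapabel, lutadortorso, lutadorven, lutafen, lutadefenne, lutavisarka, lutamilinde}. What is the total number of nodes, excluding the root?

59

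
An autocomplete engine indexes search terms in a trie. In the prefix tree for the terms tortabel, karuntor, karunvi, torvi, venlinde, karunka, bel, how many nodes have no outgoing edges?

7

Leaves are exactly the stored words that no other stored word extends.
Those words: "bel", "karunka", "karuntor", "karunvi", "tortabel", "torvi", "venlinde"
Leaf count: 7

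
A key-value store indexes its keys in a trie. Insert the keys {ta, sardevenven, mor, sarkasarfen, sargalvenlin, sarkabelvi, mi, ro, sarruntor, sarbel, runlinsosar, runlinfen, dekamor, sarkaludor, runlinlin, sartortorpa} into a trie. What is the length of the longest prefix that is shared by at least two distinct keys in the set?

The deepest shared node is where two words last agree before diverging.
"runlinfen" and "runlinlin" agree on "runlin" (6 characters) before diverging; nothing deeper is shared.
Longest shared-prefix length: 6

6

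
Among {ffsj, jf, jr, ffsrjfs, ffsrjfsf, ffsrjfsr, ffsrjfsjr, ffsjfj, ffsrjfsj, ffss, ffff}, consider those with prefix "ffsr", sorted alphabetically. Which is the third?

Words with prefix "ffsr", in lexicographic order: "ffsrjfs", "ffsrjfsf", "ffsrjfsj", "ffsrjfsjr", "ffsrjfsr"
The 3rd is ffsrjfsj.

ffsrjfsj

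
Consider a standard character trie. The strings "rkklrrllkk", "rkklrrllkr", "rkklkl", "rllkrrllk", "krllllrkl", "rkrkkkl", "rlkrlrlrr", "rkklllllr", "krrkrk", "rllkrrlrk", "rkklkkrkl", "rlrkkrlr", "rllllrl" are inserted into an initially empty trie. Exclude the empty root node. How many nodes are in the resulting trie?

Trace insertions, counting only characters that open a new branch:
  "rkklrrllkk" → 10 new (r, k, k, l, r, r, l, l, k, k)
  "rkklrrllkr" → prefix "rkklrrllk" already present; 1 new (r)
  "rkklkl" → prefix "rkkl" already present; 2 new (k, l)
  "rllkrrllk" → prefix "r" already present; 8 new (l, l, k, r, r, l, l, k)
  "krllllrkl" → 9 new (k, r, l, l, l, l, r, k, l)
  "rkrkkkl" → prefix "rk" already present; 5 new (r, k, k, k, l)
  "rlkrlrlrr" → prefix "rl" already present; 7 new (k, r, l, r, l, r, r)
  "rkklllllr" → prefix "rkkl" already present; 5 new (l, l, l, l, r)
  "krrkrk" → prefix "kr" already present; 4 new (r, k, r, k)
  "rllkrrlrk" → prefix "rllkrrl" already present; 2 new (r, k)
  "rkklkkrkl" → prefix "rkklk" already present; 4 new (k, r, k, l)
  "rlrkkrlr" → prefix "rl" already present; 6 new (r, k, k, r, l, r)
  "rllllrl" → prefix "rll" already present; 4 new (l, l, r, l)
Total nodes = 10 + 1 + 2 + 8 + 9 + 5 + 7 + 5 + 4 + 2 + 4 + 6 + 4 = 67

67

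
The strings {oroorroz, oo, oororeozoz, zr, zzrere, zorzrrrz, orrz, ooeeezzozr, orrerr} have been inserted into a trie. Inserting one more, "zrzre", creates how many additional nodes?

3

Walking "zrzre" from the root, the first 2 characters ("zr") follow existing edges; "z" is the first miss.
Each of the 3 remaining characters creates one node.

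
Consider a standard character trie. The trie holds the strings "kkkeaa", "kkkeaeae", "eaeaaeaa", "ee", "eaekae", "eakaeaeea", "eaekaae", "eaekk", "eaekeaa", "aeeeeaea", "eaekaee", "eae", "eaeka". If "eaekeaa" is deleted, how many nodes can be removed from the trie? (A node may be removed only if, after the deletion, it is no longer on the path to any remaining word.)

After clearing the end-marker at "eaekeaa", prune upward until reaching a node still needed by another word.
The suffix "eaa" (3 nodes) is used only by "eaekeaa"; the node for "eaek" still has the child "a", so pruning stops there.
Nodes removed: 3

3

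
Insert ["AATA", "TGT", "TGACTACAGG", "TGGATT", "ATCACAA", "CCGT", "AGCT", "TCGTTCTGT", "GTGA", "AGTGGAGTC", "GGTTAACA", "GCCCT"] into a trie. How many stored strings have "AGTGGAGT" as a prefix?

1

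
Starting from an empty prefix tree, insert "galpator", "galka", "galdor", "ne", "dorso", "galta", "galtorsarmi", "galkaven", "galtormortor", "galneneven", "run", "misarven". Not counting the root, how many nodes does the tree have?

Trace insertions, counting only characters that open a new branch:
  "galpator" → 8 new (g, a, l, p, a, t, o, r)
  "galka" → prefix "gal" already present; 2 new (k, a)
  "galdor" → prefix "gal" already present; 3 new (d, o, r)
  "ne" → 2 new (n, e)
  "dorso" → 5 new (d, o, r, s, o)
  "galta" → prefix "gal" already present; 2 new (t, a)
  "galtorsarmi" → prefix "galt" already present; 7 new (o, r, s, a, r, m, i)
  "galkaven" → prefix "galka" already present; 3 new (v, e, n)
  "galtormortor" → prefix "galtor" already present; 6 new (m, o, r, t, o, r)
  "galneneven" → prefix "gal" already present; 7 new (n, e, n, e, v, e, n)
  "run" → 3 new (r, u, n)
  "misarven" → 8 new (m, i, s, a, r, v, e, n)
Total nodes = 8 + 2 + 3 + 2 + 5 + 2 + 7 + 3 + 6 + 7 + 3 + 8 = 56

56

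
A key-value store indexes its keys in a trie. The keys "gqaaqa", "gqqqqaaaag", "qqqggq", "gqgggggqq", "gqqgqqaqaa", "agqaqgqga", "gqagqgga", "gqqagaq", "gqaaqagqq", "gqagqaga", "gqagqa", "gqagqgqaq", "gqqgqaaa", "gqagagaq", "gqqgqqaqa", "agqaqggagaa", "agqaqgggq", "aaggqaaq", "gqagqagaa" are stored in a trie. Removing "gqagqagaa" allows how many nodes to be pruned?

A node on "gqagqagaa"'s path can go only if nothing else ends at it or branches off below it.
The suffix "a" (1 node) is used only by "gqagqagaa"; "gqagqaga" is itself a stored word, so pruning stops there.
Nodes removed: 1

1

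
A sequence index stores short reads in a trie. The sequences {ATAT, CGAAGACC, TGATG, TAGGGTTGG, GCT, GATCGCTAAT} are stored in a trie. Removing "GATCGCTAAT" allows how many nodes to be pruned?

A node on "GATCGCTAAT"'s path can go only if nothing else ends at it or branches off below it.
The suffix "ATCGCTAAT" (9 nodes) is used only by "GATCGCTAAT"; the node for "G" still has the child "C", so pruning stops there.
Nodes removed: 9

9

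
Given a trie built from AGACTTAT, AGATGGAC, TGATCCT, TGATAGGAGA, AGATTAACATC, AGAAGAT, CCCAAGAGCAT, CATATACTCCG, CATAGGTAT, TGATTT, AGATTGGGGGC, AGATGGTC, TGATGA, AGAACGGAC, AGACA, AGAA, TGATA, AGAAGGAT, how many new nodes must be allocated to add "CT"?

1

The longest prefix of "CT" already in the trie is "C" (length 1).
So 2 − 1 = 1 new nodes.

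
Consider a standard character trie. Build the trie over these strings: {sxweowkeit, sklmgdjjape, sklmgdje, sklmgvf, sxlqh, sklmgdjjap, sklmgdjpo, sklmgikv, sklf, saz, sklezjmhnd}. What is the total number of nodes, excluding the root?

41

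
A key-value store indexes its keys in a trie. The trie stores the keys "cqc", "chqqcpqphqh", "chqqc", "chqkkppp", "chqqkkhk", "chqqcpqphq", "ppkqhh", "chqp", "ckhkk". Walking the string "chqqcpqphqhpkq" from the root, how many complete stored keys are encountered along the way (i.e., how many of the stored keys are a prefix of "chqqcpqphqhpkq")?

Walk "chqqcpqphqhpkq" from the root; an end-of-word marker is hit whenever a stored word is a prefix of "chqqcpqphqhpkq".
Prefixes of the query that are stored words: "chqqc", "chqqcpqphq", "chqqcpqphqh"
Count: 3

3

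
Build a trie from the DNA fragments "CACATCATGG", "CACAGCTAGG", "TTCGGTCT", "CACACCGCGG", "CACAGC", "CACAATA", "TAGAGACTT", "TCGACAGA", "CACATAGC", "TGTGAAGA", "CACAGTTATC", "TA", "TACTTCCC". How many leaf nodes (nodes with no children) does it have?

11

Leaves are exactly the stored words that no other stored word extends.
Those words: "CACAATA", "CACACCGCGG", "CACAGCTAGG", "CACAGTTATC", "CACATAGC", "CACATCATGG", "TACTTCCC", "TAGAGACTT", "TCGACAGA", "TGTGAAGA", "TTCGGTCT"
Leaf count: 11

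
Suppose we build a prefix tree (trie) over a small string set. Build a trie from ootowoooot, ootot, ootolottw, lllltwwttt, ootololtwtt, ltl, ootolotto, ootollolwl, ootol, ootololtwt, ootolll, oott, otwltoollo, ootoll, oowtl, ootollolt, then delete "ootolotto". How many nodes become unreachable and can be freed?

Walk "ootolotto" from the leaf back toward the root, removing each node that no remaining word uses.
The suffix "o" (1 node) is used only by "ootolotto"; the node for "ootolott" still has the child "w", so pruning stops there.
Nodes removed: 1

1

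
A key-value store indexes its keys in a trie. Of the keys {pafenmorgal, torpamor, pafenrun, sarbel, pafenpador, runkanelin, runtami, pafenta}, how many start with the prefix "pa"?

4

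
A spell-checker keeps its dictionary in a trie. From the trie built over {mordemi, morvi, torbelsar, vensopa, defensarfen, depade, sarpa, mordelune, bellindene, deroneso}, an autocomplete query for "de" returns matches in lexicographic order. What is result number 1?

Words with prefix "de", in lexicographic order: "defensarfen", "depade", "deroneso"
Position 1: defensarfen

defensarfen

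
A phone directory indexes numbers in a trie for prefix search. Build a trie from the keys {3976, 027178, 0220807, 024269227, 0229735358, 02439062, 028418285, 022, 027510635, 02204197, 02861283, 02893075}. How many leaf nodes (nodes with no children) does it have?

A leaf is a node with no children — equivalently, the end of a word that is not a proper prefix of any other stored word.
Those words: "02204197", "0220807", "0229735358", "024269227", "02439062", "027178", "027510635", "028418285", "02861283", "02893075", "3976"
Leaf count: 11

11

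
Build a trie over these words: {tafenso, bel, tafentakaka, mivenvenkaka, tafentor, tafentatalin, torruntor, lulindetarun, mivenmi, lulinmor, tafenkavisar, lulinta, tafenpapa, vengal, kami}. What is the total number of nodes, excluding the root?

83

For each word, the new-node count is its length minus the longest prefix already in the trie:
  "tafenso" → 7 new (t, a, f, e, n, s, o)
  "bel" → 3 new (b, e, l)
  "tafentakaka" → prefix "tafen" already present; 6 new (t, a, k, a, k, a)
  "mivenvenkaka" → 12 new (m, i, v, e, n, v, e, n, k, a, k, a)
  "tafentor" → prefix "tafent" already present; 2 new (o, r)
  "tafentatalin" → prefix "tafenta" already present; 5 new (t, a, l, i, n)
  "torruntor" → prefix "t" already present; 8 new (o, r, r, u, n, t, o, r)
  "lulindetarun" → 12 new (l, u, l, i, n, d, e, t, a, r, u, n)
  "mivenmi" → prefix "miven" already present; 2 new (m, i)
  "lulinmor" → prefix "lulin" already present; 3 new (m, o, r)
  "tafenkavisar" → prefix "tafen" already present; 7 new (k, a, v, i, s, a, r)
  "lulinta" → prefix "lulin" already present; 2 new (t, a)
  "tafenpapa" → prefix "tafen" already present; 4 new (p, a, p, a)
  "vengal" → 6 new (v, e, n, g, a, l)
  "kami" → 4 new (k, a, m, i)
Total nodes = 7 + 3 + 6 + 12 + 2 + 5 + 8 + 12 + 2 + 3 + 7 + 2 + 4 + 6 + 4 = 83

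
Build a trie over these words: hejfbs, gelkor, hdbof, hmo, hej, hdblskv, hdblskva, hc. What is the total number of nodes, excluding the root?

24

For each word, the new-node count is its length minus the longest prefix already in the trie:
  "hejfbs" → 6 new (h, e, j, f, b, s)
  "gelkor" → 6 new (g, e, l, k, o, r)
  "hdbof" → prefix "h" already present; 4 new (d, b, o, f)
  "hmo" → prefix "h" already present; 2 new (m, o)
  "hej" → prefix "hej" already present; 0 new (none)
  "hdblskv" → prefix "hdb" already present; 4 new (l, s, k, v)
  "hdblskva" → prefix "hdblskv" already present; 1 new (a)
  "hc" → prefix "h" already present; 1 new (c)
Total nodes = 6 + 6 + 4 + 2 + 0 + 4 + 1 + 1 = 24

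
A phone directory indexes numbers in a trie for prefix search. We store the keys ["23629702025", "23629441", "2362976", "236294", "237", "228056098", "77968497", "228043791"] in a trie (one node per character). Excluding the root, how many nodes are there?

37

Count nodes per top-level branch (shared prefixes stored once):
  '2'-branch (228043791, 228056098, 236294, 23629441, 23629702025, 2362976, 237): 29 nodes
  '7'-branch (77968497): 8 nodes
Sum: 37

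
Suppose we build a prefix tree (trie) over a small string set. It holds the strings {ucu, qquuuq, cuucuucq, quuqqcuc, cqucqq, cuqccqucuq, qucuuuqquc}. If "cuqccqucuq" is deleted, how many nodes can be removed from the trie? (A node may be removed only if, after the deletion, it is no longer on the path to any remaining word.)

8

After clearing the end-marker at "cuqccqucuq", prune upward until reaching a node still needed by another word.
The suffix "qccqucuq" (8 nodes) is used only by "cuqccqucuq"; the node for "cu" still has the child "u", so pruning stops there.
Nodes removed: 8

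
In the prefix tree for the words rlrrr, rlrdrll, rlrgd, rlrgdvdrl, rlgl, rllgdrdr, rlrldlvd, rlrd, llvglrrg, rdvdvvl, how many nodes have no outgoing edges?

Leaves are exactly the stored words that no other stored word extends.
Those words: "llvglrrg", "rdvdvvl", "rlgl", "rllgdrdr", "rlrdrll", "rlrgdvdrl", "rlrldlvd", "rlrrr"
Leaf count: 8

8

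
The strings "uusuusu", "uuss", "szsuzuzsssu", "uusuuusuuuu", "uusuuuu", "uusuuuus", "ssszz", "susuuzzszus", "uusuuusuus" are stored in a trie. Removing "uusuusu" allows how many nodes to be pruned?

A node on "uusuusu"'s path can go only if nothing else ends at it or branches off below it.
The suffix "su" (2 nodes) is used only by "uusuusu"; the node for "uusuu" still has the child "u", so pruning stops there.
Nodes removed: 2

2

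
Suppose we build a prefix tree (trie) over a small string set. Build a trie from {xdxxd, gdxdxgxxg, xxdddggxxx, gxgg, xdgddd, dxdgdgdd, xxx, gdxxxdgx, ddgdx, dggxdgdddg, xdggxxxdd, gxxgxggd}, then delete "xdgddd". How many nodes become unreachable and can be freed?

3

A node on "xdgddd"'s path can go only if nothing else ends at it or branches off below it.
The suffix "ddd" (3 nodes) is used only by "xdgddd"; the node for "xdg" still has the child "g", so pruning stops there.
Nodes removed: 3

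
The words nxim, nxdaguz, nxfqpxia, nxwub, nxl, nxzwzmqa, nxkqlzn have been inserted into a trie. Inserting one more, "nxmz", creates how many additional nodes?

"nx" is already a path in the trie; the remaining "mz" must be added.
Each of the 2 remaining characters creates one node.

2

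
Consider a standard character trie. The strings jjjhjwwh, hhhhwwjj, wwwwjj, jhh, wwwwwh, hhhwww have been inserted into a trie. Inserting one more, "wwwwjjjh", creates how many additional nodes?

The longest prefix of "wwwwjjjh" already in the trie is "wwwwjj" (length 6).
So 8 − 6 = 2 new nodes.

2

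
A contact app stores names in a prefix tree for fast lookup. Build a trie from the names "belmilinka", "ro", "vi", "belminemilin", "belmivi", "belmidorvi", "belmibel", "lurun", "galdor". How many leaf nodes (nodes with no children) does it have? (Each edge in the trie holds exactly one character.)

9

A leaf is a node with no children — equivalently, the end of a word that is not a proper prefix of any other stored word.
Those words: "belmibel", "belmidorvi", "belmilinka", "belminemilin", "belmivi", "galdor", "lurun", "ro", "vi"
Leaf count: 9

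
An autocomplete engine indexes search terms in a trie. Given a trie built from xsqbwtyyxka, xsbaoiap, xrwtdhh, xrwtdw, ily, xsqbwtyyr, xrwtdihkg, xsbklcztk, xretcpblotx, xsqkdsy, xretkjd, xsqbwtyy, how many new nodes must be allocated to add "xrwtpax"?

3

Walking "xrwtpax" from the root, the first 4 characters ("xrwt") follow existing edges; "p" is the first miss.
So 7 − 4 = 3 new nodes.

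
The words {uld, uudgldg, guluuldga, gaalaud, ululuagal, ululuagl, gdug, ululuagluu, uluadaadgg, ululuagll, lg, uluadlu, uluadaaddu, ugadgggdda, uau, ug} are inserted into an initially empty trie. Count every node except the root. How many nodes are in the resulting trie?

62

Trace insertions, counting only characters that open a new branch:
  "uld" → 3 new (u, l, d)
  "uudgldg" → prefix "u" already present; 6 new (u, d, g, l, d, g)
  "guluuldga" → 9 new (g, u, l, u, u, l, d, g, a)
  "gaalaud" → prefix "g" already present; 6 new (a, a, l, a, u, d)
  "ululuagal" → prefix "ul" already present; 7 new (u, l, u, a, g, a, l)
  "ululuagl" → prefix "ululuag" already present; 1 new (l)
  "gdug" → prefix "g" already present; 3 new (d, u, g)
  "ululuagluu" → prefix "ululuagl" already present; 2 new (u, u)
  "uluadaadgg" → prefix "ulu" already present; 7 new (a, d, a, a, d, g, g)
  "ululuagll" → prefix "ululuagl" already present; 1 new (l)
  "lg" → 2 new (l, g)
  "uluadlu" → prefix "uluad" already present; 2 new (l, u)
  "uluadaaddu" → prefix "uluadaad" already present; 2 new (d, u)
  "ugadgggdda" → prefix "u" already present; 9 new (g, a, d, g, g, g, d, d, a)
  "uau" → prefix "u" already present; 2 new (a, u)
  "ug" → prefix "ug" already present; 0 new (none)
Total nodes = 3 + 6 + 9 + 6 + 7 + 1 + 3 + 2 + 7 + 1 + 2 + 2 + 2 + 9 + 2 + 0 = 62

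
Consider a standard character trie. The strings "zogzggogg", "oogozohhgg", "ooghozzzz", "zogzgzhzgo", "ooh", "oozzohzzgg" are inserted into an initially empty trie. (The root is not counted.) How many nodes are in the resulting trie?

39

Count nodes per top-level branch (shared prefixes stored once):
  'o'-branch (ooghozzzz, oogozohhgg, ooh, oozzohzzgg): 25 nodes
  'z'-branch (zogzggogg, zogzgzhzgo): 14 nodes
Sum: 39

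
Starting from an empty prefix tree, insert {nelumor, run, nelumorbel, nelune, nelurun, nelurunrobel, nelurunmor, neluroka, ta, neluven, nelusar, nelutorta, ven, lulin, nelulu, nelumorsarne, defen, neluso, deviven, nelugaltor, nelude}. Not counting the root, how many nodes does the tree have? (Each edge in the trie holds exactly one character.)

For each word, the new-node count is its length minus the longest prefix already in the trie:
  "nelumor" → 7 new (n, e, l, u, m, o, r)
  "run" → 3 new (r, u, n)
  "nelumorbel" → prefix "nelumor" already present; 3 new (b, e, l)
  "nelune" → prefix "nelu" already present; 2 new (n, e)
  "nelurun" → prefix "nelu" already present; 3 new (r, u, n)
  "nelurunrobel" → prefix "nelurun" already present; 5 new (r, o, b, e, l)
  "nelurunmor" → prefix "nelurun" already present; 3 new (m, o, r)
  "neluroka" → prefix "nelur" already present; 3 new (o, k, a)
  "ta" → 2 new (t, a)
  "neluven" → prefix "nelu" already present; 3 new (v, e, n)
  "nelusar" → prefix "nelu" already present; 3 new (s, a, r)
  "nelutorta" → prefix "nelu" already present; 5 new (t, o, r, t, a)
  "ven" → 3 new (v, e, n)
  "lulin" → 5 new (l, u, l, i, n)
  "nelulu" → prefix "nelu" already present; 2 new (l, u)
  "nelumorsarne" → prefix "nelumor" already present; 5 new (s, a, r, n, e)
  "defen" → 5 new (d, e, f, e, n)
  "neluso" → prefix "nelus" already present; 1 new (o)
  "deviven" → prefix "de" already present; 5 new (v, i, v, e, n)
  "nelugaltor" → prefix "nelu" already present; 6 new (g, a, l, t, o, r)
  "nelude" → prefix "nelu" already present; 2 new (d, e)
Total nodes = 7 + 3 + 3 + 2 + 3 + 5 + 3 + 3 + 2 + 3 + 3 + 5 + 3 + 5 + 2 + 5 + 5 + 1 + 5 + 6 + 2 = 76

76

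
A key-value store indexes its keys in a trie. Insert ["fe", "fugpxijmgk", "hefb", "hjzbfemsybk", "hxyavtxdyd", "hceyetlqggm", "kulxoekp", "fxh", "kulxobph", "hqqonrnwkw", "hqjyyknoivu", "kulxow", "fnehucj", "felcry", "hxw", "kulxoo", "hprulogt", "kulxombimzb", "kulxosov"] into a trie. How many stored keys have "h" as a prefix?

8

Traverse to the node for "h", then collect every word in that subtree.
Words under "h": hceyetlqggm, hefb, hjzbfemsybk, hprulogt, hqjyyknoivu, hqqonrnwkw, hxw, hxyavtxdyd
Count: 8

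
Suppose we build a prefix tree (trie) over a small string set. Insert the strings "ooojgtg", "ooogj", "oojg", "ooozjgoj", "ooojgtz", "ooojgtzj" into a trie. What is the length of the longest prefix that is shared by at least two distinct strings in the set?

7

The deepest shared node is where two words last agree before diverging.
"ooojgtz" and "ooojgtzj" agree on "ooojgtz" (7 characters) before diverging; nothing deeper is shared.
Longest shared-prefix length: 7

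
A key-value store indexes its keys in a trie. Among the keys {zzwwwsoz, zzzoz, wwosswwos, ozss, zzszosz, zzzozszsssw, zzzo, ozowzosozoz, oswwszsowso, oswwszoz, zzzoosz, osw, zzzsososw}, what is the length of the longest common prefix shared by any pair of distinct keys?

The deepest shared node is where two words last agree before diverging.
"oswwszoz" and "oswwszsowso" agree on "oswwsz" (6 characters) before diverging; nothing deeper is shared.
Longest shared-prefix length: 6

6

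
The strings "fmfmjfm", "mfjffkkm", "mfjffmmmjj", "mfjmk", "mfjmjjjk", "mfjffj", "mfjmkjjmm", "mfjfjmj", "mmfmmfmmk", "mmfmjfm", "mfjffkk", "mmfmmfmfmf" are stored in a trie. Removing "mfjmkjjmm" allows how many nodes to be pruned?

Walk "mfjmkjjmm" from the leaf back toward the root, removing each node that no remaining word uses.
The suffix "jjmm" (4 nodes) is used only by "mfjmkjjmm"; "mfjmk" is itself a stored word, so pruning stops there.
Nodes removed: 4

4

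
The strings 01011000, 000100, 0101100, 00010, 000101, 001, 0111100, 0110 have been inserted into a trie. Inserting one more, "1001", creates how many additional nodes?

4

No existing word starts with "1", so every character of "1001" needs a new node.
4 − 0 = 4 new nodes.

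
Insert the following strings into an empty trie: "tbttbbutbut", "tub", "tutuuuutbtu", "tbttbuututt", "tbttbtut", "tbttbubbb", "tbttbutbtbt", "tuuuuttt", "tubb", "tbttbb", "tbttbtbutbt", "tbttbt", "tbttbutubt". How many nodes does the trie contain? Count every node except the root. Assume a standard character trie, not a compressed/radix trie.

Count nodes per top-level branch (shared prefixes stored once):
  't'-branch (tbttbb, tbttbbutbut, tbttbt, tbttbtbutbt, tbttbtut, tbttbubbb, tbttbutbtbt, tbttbutubt, tbttbuututt, tub, tubb, tutuuuutbtu, tuuuuttt): 54 nodes
Sum: 54

54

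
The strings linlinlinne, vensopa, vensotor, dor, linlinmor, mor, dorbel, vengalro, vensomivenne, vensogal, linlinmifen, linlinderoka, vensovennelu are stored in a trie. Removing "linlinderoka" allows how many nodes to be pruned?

6

Walk "linlinderoka" from the leaf back toward the root, removing each node that no remaining word uses.
The suffix "deroka" (6 nodes) is used only by "linlinderoka"; the node for "linlin" still has the child "l", so pruning stops there.
Nodes removed: 6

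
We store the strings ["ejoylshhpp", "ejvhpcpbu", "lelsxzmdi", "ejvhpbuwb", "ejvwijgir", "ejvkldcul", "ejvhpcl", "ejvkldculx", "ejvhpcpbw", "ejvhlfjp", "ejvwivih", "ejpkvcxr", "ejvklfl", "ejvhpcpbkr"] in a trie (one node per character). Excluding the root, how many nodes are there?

62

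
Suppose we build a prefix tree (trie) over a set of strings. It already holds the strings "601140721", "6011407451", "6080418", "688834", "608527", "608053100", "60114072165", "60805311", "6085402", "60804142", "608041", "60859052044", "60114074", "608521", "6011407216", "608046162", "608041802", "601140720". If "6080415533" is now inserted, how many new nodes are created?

Walking "6080415533" from the root, the first 6 characters ("608041") follow existing edges; "5" is the first miss.
New nodes needed: |"6080415533"| − 6 = 10 − 6 = 4.

4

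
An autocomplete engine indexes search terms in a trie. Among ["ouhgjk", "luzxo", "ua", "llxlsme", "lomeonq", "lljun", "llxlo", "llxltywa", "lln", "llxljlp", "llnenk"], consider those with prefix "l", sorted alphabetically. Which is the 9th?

luzxo

Words with prefix "l", in lexicographic order: "lljun", "lln", "llnenk", "llxljlp", "llxlo", "llxlsme", "llxltywa", "lomeonq", "luzxo"
Position 9: luzxo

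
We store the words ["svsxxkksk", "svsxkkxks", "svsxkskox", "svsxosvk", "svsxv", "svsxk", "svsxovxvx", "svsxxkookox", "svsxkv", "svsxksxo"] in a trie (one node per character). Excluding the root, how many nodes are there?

35

Count nodes per top-level branch (shared prefixes stored once):
  's'-branch (svsxk, svsxkkxks, svsxkskox, svsxksxo, svsxkv, svsxosvk, svsxovxvx, svsxv, svsxxkksk, svsxxkookox): 35 nodes
Sum: 35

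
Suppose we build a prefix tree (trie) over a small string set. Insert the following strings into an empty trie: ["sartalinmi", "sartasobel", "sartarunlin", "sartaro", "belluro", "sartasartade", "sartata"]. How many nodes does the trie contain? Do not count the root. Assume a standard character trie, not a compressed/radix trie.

Trie structure (* marks end of a word):
(root)
├─ b
│  └─ e
│     └─ l
│        └─ l
│           └─ u
│              └─ r
│                 └─ o *
└─ s
   └─ a
      └─ r
         └─ t
            └─ a
               ├─ l
               │  └─ i
               │     └─ n
               │        └─ m
               │           └─ i *
               ├─ r
               │  ├─ o *
               │  └─ u
               │     └─ n
               │        └─ l
               │           └─ i
               │              └─ n *
               ├─ s
               │  ├─ a
               │  │  └─ r
               │  │     └─ t
               │  │        └─ a
               │  │           └─ d
               │  │              └─ e *
               │  └─ o
               │     └─ b
               │        └─ e
               │           └─ l *
               └─ t
                  └─ a *
Counting every labelled node above: 37.

37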